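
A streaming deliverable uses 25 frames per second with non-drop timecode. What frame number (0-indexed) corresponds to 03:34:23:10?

frame 321585

Total seconds to the label: (3 × 3600 + 34 × 60 + 23) = 12863.
Frame index = 12863 × 25 + 10 = 321585.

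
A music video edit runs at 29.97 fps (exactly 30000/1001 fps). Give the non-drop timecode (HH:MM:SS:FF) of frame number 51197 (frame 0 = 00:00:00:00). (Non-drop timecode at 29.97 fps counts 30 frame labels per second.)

00:28:26:17

51197 ÷ 30 = 1706 full seconds, remainder 17 frames.
1706 s = 0 h 28 min 26 s.
Timecode: 00:28:26:17.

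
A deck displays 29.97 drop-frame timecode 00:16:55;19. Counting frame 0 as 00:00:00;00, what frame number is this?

Complete 10-minute blocks: 1, each 17982 frames → 17982.
Remaining 6 whole minutes in the current block: 1800 + 5 × 1798 = 10790 frames.
Within the current minute: 55 × 30 + 19 − 2 = 1667 (labels ;00/;01 skipped at this minute). Total = 17982 + 10790 + 1667 = 30439.

30439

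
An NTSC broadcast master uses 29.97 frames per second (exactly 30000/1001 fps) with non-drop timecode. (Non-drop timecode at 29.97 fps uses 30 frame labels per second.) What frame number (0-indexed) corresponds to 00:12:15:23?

Total seconds to the label: (0 × 3600 + 12 × 60 + 15) = 735.
Frame index = 735 × 30 + 23 = 22073.

frame 22073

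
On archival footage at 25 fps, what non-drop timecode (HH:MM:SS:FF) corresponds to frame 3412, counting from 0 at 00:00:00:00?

3412 ÷ 25 = 136 full seconds, remainder 12 frames.
136 s = 0 h 2 min 16 s.
Timecode: 00:02:16:12.

00:02:16:12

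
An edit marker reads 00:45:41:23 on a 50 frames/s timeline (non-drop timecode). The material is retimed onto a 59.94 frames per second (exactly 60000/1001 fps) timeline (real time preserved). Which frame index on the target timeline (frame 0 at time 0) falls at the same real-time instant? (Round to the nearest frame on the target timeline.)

frame 164323

Source frame index: (0×3600 + 45×60 + 41) × 50 + 23 = 137073.
Real time: 137073 / (50) = 137073/50 s.
Target frame: (137073/50) × (60000/1001) = 164487600/1001 ≈ 164323.277 → 164323.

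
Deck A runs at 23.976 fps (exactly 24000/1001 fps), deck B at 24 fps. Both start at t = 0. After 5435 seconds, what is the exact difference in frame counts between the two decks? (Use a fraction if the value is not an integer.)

130440/1001 frames

A emits 24000/1001 × 5435 = 130440000/1001 frames; B emits 24 × 5435 = 130440.
Difference = 130440/1001 frames (≈ 130.3097); B is ahead of A.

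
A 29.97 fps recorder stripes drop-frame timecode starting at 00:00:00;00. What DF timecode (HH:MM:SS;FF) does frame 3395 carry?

Ten DF minutes hold 17982 frames, so frame 3395 lies in block 0 (frames 0–17981) with 3395 frames into that block.
The block's first minute is 1800 frames and the rest 1798 each; 3395 frames reaches minute 1, so 0 × 18 + 1 × 2 = 2 labels have been skipped so far.
Adding those back, label number 3395 + 2 = 3397 at 30 labels/s is 113 s + 7 f = 0 h 1 min 53 s frame 7, i.e. 00:01:53;07.

00:01:53;07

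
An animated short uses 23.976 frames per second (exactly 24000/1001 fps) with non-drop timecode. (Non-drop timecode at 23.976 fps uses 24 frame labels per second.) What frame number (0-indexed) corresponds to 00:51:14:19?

Total seconds to the label: (0 × 3600 + 51 × 60 + 14) = 3074.
Frame index = 3074 × 24 + 19 = 73795.

frame 73795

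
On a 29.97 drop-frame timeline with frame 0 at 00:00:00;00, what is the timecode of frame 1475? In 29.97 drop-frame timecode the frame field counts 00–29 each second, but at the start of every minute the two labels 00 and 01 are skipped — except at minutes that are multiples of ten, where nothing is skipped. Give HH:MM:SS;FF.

00:00:49;05

Ten DF minutes hold 17982 frames, so frame 1475 lies in block 0 (frames 0–17981) with 1475 frames into that block.
The block's first minute is 1800 frames and the rest 1798 each; 1475 frames reaches minute 0, so 0 × 18 + 0 × 2 = 0 labels have been skipped so far.
Adding those back, label number 1475 + 0 = 1475 at 30 labels/s is 49 s + 5 f = 0 h 0 min 49 s frame 5, i.e. 00:00:49;05.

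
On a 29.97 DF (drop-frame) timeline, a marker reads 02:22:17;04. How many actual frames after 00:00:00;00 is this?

As if non-drop at 30 labels/s: (2 × 3600 + 22 × 60 + 17) × 30 + 4 = 256114.
Minute boundaries passed: 142; those not divisible by 10: 142 − 14 = 128; dropped labels = 2 × 128 = 256.
Actual frame index = 256114 − 256 = 255858.

255858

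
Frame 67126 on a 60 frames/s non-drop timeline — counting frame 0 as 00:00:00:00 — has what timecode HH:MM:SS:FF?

00:18:38:46

67126 ÷ 60 = 1118 full seconds, remainder 46 frames.
1118 s = 0 h 18 min 38 s.
Timecode: 00:18:38:46.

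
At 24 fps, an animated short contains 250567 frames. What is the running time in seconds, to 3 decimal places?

10440.292 seconds

Running time = 250567 × 1/24 = 250567/24 s ≈ 10440.292 s.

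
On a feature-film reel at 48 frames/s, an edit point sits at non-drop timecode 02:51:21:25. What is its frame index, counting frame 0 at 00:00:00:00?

493513

Total seconds to the label: (2 × 3600 + 51 × 60 + 21) = 10281.
Frame index = 10281 × 48 + 25 = 493513.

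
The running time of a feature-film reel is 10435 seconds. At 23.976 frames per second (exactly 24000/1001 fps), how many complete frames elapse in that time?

250189 frames

Frames = 10435 × 24000/1001 = 250440000/1001 ≈ 250189.8102.
Complete frames: 250189.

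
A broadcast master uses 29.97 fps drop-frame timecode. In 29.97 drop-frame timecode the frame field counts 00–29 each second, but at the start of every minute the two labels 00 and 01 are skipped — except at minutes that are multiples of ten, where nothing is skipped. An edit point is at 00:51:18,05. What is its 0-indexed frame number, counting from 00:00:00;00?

92253

Complete 10-minute blocks: 5, each 17982 frames → 89910.
Remaining 1 whole minute in the current block: 1800 + 0 × 1798 = 1800 frames.
Within the current minute: 18 × 30 + 5 − 2 = 543 (labels ;00/;01 skipped at this minute). Total = 89910 + 1800 + 543 = 92253.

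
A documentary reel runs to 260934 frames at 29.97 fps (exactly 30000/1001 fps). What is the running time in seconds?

8706.4978 seconds

Running time = 260934 / (30000/1001) = 8706.4978 s.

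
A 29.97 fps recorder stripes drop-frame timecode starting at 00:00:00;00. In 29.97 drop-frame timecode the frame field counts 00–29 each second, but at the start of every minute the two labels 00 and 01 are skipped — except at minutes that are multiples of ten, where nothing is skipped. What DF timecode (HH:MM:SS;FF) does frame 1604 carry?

Each 10-minute DF block holds 10 × 60 × 30 − 9 × 2 = 17982 frames. 1604 ÷ 17982 → 0 full blocks, remainder 1604.
Within the partial block the first minute is 1800 frames and each further minute 1798, so 0 further minute boundaries passed. Total skipped labels = 18 × 0 + 2 × 0 = 0.
Non-drop label index = 1604 + 0 = 1604; at 30 labels/s that is 00:00:53:14, i.e. DF 00:00:53;14.

00:00:53;14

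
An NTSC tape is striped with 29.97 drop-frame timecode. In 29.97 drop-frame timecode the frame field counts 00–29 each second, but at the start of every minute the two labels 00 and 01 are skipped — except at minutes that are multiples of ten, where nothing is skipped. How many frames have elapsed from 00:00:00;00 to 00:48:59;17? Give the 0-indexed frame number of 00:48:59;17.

88099

As if non-drop at 30 labels/s: (0 × 3600 + 48 × 60 + 59) × 30 + 17 = 88187.
Minute boundaries passed: 48; those not divisible by 10: 48 − 4 = 44; dropped labels = 2 × 44 = 88.
Actual frame index = 88187 − 88 = 88099.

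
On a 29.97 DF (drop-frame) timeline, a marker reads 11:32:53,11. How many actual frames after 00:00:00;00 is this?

1245955

Complete 10-minute blocks: 69, each 17982 frames → 1240758.
Remaining 2 whole minutes in the current block: 1800 + 1 × 1798 = 3598 frames.
Within the current minute: 53 × 30 + 11 − 2 = 1599 (labels ;00/;01 skipped at this minute). Total = 1240758 + 3598 + 1599 = 1245955.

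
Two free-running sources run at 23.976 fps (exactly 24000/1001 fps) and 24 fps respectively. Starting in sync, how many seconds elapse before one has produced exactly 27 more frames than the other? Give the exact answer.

1126.125 seconds

The gap grows by |24 − 24000/1001| = 24/1001 frames per second.
Time for a 27-frame gap: 27 ÷ (24/1001) = 1126.125 s.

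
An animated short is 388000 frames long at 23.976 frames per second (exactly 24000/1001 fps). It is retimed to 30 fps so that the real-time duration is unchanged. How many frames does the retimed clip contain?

485485 frames

Target frames = source frames × (target rate / source rate) = 388000 × (30)/(24000/1001) = 388000 × 1001/800 = 485485.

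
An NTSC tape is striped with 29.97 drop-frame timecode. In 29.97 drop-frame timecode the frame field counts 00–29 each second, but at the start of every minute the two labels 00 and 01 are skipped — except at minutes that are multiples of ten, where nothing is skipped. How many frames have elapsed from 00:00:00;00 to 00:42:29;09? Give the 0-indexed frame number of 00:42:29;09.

76403

Complete 10-minute blocks: 4, each 17982 frames → 71928.
Remaining 2 whole minutes in the current block: 1800 + 1 × 1798 = 3598 frames.
Within the current minute: 29 × 30 + 9 − 2 = 877 (labels ;00/;01 skipped at this minute). Total = 71928 + 3598 + 877 = 76403.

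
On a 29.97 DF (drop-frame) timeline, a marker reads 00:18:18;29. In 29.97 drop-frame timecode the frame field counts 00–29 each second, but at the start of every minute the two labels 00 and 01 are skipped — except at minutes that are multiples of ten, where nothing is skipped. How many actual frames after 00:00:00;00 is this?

32935

As if non-drop at 30 labels/s: (0 × 3600 + 18 × 60 + 18) × 30 + 29 = 32969.
Minute boundaries passed: 18; those not divisible by 10: 18 − 1 = 17; dropped labels = 2 × 17 = 34.
Actual frame index = 32969 − 34 = 32935.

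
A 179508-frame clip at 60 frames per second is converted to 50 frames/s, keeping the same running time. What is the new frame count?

149590 frames

Target frames = source frames × (target rate / source rate) = 179508 × (50)/(60) = 179508 × 5/6 = 149590.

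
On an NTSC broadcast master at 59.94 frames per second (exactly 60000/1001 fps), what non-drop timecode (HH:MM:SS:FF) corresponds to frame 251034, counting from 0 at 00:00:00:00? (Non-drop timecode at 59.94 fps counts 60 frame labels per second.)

251034 ÷ 60 = 4183 full seconds, remainder 54 frames.
4183 s = 1 h 9 min 43 s.
Timecode: 01:09:43:54.

01:09:43:54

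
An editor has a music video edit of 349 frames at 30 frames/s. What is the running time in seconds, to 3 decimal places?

Running time = 349 × 1/30 = 349/30 s ≈ 11.633 s.

11.633 seconds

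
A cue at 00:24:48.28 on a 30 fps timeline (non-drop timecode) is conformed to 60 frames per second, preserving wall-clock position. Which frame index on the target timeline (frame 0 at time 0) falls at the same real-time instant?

Source frame index: (0×3600 + 24×60 + 48) × 30 + 28 = 44668.
Real time: 44668 / (30) = 22334/15 s.
Target frame: (22334/15) × (60) = 89336.

frame 89336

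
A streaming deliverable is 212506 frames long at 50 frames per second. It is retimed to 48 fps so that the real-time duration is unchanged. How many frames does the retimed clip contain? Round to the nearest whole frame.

Frames at target rate = 212506 × (48) / (50) = 5100144/25 ≈ 204005.760.
Nearest whole frame: 204006.

204006 frames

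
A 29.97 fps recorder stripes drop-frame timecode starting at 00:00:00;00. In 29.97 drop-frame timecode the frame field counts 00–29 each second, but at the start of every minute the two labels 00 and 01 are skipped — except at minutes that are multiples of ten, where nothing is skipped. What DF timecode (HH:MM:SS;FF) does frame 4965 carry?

Ten DF minutes hold 17982 frames, so frame 4965 lies in block 0 (frames 0–17981) with 4965 frames into that block.
The block's first minute is 1800 frames and the rest 1798 each; 4965 frames reaches minute 2, so 0 × 18 + 2 × 2 = 4 labels have been skipped so far.
Adding those back, label number 4965 + 4 = 4969 at 30 labels/s is 165 s + 19 f = 0 h 2 min 45 s frame 19, i.e. 00:02:45;19.

00:02:45;19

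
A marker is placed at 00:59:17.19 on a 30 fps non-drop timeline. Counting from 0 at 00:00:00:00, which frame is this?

frame 106729

Total seconds to the label: (0 × 3600 + 59 × 60 + 17) = 3557.
Frame index = 3557 × 30 + 19 = 106729.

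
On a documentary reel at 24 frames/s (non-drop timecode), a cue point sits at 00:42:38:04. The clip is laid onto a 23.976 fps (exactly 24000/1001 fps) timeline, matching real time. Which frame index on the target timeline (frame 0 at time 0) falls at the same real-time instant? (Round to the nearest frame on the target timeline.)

Source frame index: (0×3600 + 42×60 + 38) × 24 + 4 = 61396.
Real time: 61396 / (24) = 15349/6 s.
Target frame: (15349/6) × (24000/1001) = 61396000/1001 ≈ 61334.665 → 61335.

frame 61335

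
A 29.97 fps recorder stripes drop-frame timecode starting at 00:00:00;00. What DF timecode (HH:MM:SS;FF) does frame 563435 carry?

Ten DF minutes hold 17982 frames, so frame 563435 lies in block 31 (frames 557442–575423) with 5993 frames into that block.
The block's first minute is 1800 frames and the rest 1798 each; 5993 frames reaches minute 3, so 31 × 18 + 3 × 2 = 564 labels have been skipped so far.
Adding those back, label number 563435 + 564 = 563999 at 30 labels/s is 18799 s + 29 f = 5 h 13 min 19 s frame 29, i.e. 05:13:19;29.

05:13:19;29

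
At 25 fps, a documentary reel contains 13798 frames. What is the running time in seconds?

Running time = 13798 / (25) = 551.92 s.

551.92 seconds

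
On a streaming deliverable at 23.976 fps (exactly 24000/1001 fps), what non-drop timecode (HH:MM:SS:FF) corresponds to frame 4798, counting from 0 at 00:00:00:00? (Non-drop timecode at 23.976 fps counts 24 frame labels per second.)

4798 ÷ 24 = 199 full seconds, remainder 22 frames.
199 s = 0 h 3 min 19 s.
Timecode: 00:03:19:22.

00:03:19:22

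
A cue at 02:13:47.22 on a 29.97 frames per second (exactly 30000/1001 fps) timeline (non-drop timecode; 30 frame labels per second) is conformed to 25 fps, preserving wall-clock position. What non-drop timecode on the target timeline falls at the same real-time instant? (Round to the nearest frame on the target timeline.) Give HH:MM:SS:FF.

02:13:55:19

Source frame index: (2×3600 + 13×60 + 47) × 30 + 22 = 240832.
Real time: 240832 / (30000/1001) = 15067052/1875 s.
Target frame: (15067052/1875) × (25) = 15067052/75 ≈ 200894.027 → 200894.
At 25 labels/s: frame 200894 → 02:13:55:19.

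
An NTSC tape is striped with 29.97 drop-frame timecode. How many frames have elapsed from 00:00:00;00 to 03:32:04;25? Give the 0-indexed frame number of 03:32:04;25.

381363

As if non-drop at 30 labels/s: (3 × 3600 + 32 × 60 + 4) × 30 + 25 = 381745.
Minute boundaries passed: 212; those not divisible by 10: 212 − 21 = 191; dropped labels = 2 × 191 = 382.
Actual frame index = 381745 − 382 = 381363.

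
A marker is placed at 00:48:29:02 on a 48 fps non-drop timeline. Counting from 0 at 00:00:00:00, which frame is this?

Total seconds to the label: (0 × 3600 + 48 × 60 + 29) = 2909.
Frame index = 2909 × 48 + 2 = 139634.

frame 139634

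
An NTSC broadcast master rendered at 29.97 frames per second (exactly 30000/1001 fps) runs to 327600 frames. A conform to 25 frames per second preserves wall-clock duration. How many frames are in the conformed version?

273273 frames

Target frames = source frames × (target rate / source rate) = 327600 × (25)/(30000/1001) = 327600 × 1001/1200 = 273273.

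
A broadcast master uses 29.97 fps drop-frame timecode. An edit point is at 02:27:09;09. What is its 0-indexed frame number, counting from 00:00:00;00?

As if non-drop at 30 labels/s: (2 × 3600 + 27 × 60 + 9) × 30 + 9 = 264879.
Minute boundaries passed: 147; those not divisible by 10: 147 − 14 = 133; dropped labels = 2 × 133 = 266.
Actual frame index = 264879 − 266 = 264613.

264613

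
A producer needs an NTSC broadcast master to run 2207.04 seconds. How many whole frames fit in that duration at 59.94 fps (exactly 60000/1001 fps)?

132290 frames

Frames = 2207.04 × 60000/1001 = 12038400/91 ≈ 132290.1099.
Complete frames: 132290.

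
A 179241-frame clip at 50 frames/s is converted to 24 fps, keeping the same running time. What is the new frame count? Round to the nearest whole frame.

Frames at target rate = 179241 × (24) / (50) = 2150892/25 ≈ 86035.680.
Nearest whole frame: 86036.

86036 frames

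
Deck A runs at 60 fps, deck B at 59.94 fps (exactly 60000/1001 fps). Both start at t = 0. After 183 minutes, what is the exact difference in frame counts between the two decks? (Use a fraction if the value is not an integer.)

183 min = 10980 s.
A emits 60 × 10980 = 658800 frames; B emits 60000/1001 × 10980 = 658800000/1001.
Difference = 658800/1001 frames (≈ 658.1419); B is behind A.

658800/1001 frames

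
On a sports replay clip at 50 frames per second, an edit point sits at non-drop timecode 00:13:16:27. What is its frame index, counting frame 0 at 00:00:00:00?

39827

Total seconds to the label: (0 × 3600 + 13 × 60 + 16) = 796.
Frame index = 796 × 50 + 27 = 39827.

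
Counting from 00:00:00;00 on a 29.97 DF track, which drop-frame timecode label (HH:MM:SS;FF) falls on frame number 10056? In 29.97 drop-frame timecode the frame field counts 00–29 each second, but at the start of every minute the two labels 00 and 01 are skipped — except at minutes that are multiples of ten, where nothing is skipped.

00:05:35;16

Each 10-minute DF block holds 10 × 60 × 30 − 9 × 2 = 17982 frames. 10056 ÷ 17982 → 0 full blocks, remainder 10056.
Within the partial block the first minute is 1800 frames and each further minute 1798, so 5 further minute boundaries passed. Total skipped labels = 18 × 0 + 2 × 5 = 10.
Non-drop label index = 10056 + 10 = 10066; at 30 labels/s that is 00:05:35:16, i.e. DF 00:05:35;16.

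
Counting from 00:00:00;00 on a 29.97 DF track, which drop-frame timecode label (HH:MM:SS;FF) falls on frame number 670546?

06:12:53;26

Ten DF minutes hold 17982 frames, so frame 670546 lies in block 37 (frames 665334–683315) with 5212 frames into that block.
The block's first minute is 1800 frames and the rest 1798 each; 5212 frames reaches minute 2, so 37 × 18 + 2 × 2 = 670 labels have been skipped so far.
Adding those back, label number 670546 + 670 = 671216 at 30 labels/s is 22373 s + 26 f = 6 h 12 min 53 s frame 26, i.e. 06:12:53;26.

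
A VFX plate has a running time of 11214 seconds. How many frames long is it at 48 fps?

538272 frames

Frames = 11214 × 48 = 538272.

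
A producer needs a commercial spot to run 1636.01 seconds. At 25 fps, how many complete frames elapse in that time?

Frames = 1636.01 × 25 = 163601/4 ≈ 40900.2500.
Complete frames: 40900.

40900 frames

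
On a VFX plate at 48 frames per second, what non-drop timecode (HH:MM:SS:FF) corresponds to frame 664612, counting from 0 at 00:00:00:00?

03:50:46:04

664612 ÷ 48 = 13846 full seconds, remainder 4 frames.
13846 s = 3 h 50 min 46 s.
Timecode: 03:50:46:04.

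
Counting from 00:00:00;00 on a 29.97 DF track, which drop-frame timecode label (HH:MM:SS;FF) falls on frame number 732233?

Each 10-minute DF block holds 10 × 60 × 30 − 9 × 2 = 17982 frames. 732233 ÷ 17982 → 40 full blocks, remainder 12953.
Within the partial block the first minute is 1800 frames and each further minute 1798, so 7 further minute boundaries passed. Total skipped labels = 18 × 40 + 2 × 7 = 734.
Non-drop label index = 732233 + 734 = 732967; at 30 labels/s that is 06:47:12:07, i.e. DF 06:47:12;07.

06:47:12;07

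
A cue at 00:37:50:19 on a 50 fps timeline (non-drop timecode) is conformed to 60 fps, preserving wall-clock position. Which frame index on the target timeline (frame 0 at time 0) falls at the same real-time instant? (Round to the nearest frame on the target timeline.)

frame 136223

Source frame index: (0×3600 + 37×60 + 50) × 50 + 19 = 113519.
Real time: 113519 / (50) = 113519/50 s.
Target frame: (113519/50) × (60) = 681114/5 ≈ 136222.800 → 136223.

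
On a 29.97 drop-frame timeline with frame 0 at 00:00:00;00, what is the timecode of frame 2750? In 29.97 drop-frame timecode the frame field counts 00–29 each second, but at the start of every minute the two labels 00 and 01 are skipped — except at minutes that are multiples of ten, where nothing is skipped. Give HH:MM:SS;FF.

Ten DF minutes hold 17982 frames, so frame 2750 lies in block 0 (frames 0–17981) with 2750 frames into that block.
The block's first minute is 1800 frames and the rest 1798 each; 2750 frames reaches minute 1, so 0 × 18 + 1 × 2 = 2 labels have been skipped so far.
Adding those back, label number 2750 + 2 = 2752 at 30 labels/s is 91 s + 22 f = 0 h 1 min 31 s frame 22, i.e. 00:01:31;22.

00:01:31;22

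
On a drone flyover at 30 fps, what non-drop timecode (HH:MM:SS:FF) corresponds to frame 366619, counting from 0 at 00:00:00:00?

366619 ÷ 30 = 12220 full seconds, remainder 19 frames.
12220 s = 3 h 23 min 40 s.
Timecode: 03:23:40:19.

03:23:40:19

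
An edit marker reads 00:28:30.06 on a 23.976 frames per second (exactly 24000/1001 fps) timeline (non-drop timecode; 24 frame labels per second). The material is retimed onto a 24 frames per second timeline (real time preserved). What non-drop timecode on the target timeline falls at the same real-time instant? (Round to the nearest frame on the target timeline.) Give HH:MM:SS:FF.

Source frame index: (0×3600 + 28×60 + 30) × 24 + 6 = 41046.
Real time: 41046 / (24000/1001) = 6847841/4000 s.
Target frame: (6847841/4000) × (24) = 20543523/500 ≈ 41087.046 → 41087.
At 24 labels/s: frame 41087 → 00:28:31:23.

00:28:31:23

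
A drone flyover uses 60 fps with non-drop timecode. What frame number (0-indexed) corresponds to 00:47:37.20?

171440

Total seconds to the label: (0 × 3600 + 47 × 60 + 37) = 2857.
Frame index = 2857 × 60 + 20 = 171440.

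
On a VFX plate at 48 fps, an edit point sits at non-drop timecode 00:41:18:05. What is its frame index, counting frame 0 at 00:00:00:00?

frame 118949

Total seconds to the label: (0 × 3600 + 41 × 60 + 18) = 2478.
Frame index = 2478 × 48 + 5 = 118949.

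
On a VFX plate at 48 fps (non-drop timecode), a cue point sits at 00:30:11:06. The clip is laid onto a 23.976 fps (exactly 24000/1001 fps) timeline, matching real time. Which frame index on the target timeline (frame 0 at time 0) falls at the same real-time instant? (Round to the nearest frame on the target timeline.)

Source frame index: (0×3600 + 30×60 + 11) × 48 + 6 = 86934.
Real time: 86934 / (48) = 14489/8 s.
Target frame: (14489/8) × (24000/1001) = 43467000/1001 ≈ 43423.576 → 43424.

frame 43424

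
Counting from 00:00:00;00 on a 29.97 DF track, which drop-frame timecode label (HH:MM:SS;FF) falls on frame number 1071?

Each 10-minute DF block holds 10 × 60 × 30 − 9 × 2 = 17982 frames. 1071 ÷ 17982 → 0 full blocks, remainder 1071.
Within the partial block the first minute is 1800 frames and each further minute 1798, so 0 further minute boundaries passed. Total skipped labels = 18 × 0 + 2 × 0 = 0.
Non-drop label index = 1071 + 0 = 1071; at 30 labels/s that is 00:00:35:21, i.e. DF 00:00:35;21.

00:00:35;21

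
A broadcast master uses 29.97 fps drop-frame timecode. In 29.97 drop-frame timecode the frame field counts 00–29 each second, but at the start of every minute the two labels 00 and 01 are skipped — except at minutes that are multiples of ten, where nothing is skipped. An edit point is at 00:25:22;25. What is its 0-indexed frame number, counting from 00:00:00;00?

As if non-drop at 30 labels/s: (0 × 3600 + 25 × 60 + 22) × 30 + 25 = 45685.
Minute boundaries passed: 25; those not divisible by 10: 25 − 2 = 23; dropped labels = 2 × 23 = 46.
Actual frame index = 45685 − 46 = 45639.

45639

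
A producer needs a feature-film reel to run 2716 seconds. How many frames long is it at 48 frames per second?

Frames = 2716 × 48 = 130368.

130368 frames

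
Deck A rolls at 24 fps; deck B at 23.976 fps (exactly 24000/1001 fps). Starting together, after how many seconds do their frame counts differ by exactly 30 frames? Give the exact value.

The gap grows by |24000/1001 − 24| = 24/1001 frames per second.
Time for a 30-frame gap: 30 ÷ (24/1001) = 1251.25 s.

1251.25 seconds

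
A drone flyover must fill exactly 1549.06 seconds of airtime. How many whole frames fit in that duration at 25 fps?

38726 frames

Frames = 1549.06 × 25 = 77453/2 ≈ 38726.5000.
Complete frames: 38726.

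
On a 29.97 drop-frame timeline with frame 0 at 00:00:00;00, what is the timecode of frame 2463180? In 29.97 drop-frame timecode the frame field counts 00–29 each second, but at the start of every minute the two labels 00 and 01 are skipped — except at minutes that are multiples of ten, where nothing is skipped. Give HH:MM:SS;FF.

Ten DF minutes hold 17982 frames, so frame 2463180 lies in block 136 (frames 2445552–2463533) with 17628 frames into that block.
The block's first minute is 1800 frames and the rest 1798 each; 17628 frames reaches minute 9, so 136 × 18 + 9 × 2 = 2466 labels have been skipped so far.
Adding those back, label number 2463180 + 2466 = 2465646 at 30 labels/s is 82188 s + 6 f = 22 h 49 min 48 s frame 6, i.e. 22:49:48;06.

22:49:48;06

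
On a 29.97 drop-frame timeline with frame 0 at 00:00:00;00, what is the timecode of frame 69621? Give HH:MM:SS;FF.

Ten DF minutes hold 17982 frames, so frame 69621 lies in block 3 (frames 53946–71927) with 15675 frames into that block.
The block's first minute is 1800 frames and the rest 1798 each; 15675 frames reaches minute 8, so 3 × 18 + 8 × 2 = 70 labels have been skipped so far.
Adding those back, label number 69621 + 70 = 69691 at 30 labels/s is 2323 s + 1 f = 0 h 38 min 43 s frame 1, i.e. 00:38:43;01.

00:38:43;01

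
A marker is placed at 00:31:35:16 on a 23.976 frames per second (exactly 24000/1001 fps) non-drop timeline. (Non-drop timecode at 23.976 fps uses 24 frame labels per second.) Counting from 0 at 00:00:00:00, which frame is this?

Total seconds to the label: (0 × 3600 + 31 × 60 + 35) = 1895.
Frame index = 1895 × 24 + 16 = 45496.

45496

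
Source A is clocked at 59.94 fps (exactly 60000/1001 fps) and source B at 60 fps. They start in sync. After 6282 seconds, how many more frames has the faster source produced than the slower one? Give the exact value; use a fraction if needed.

A emits 60000/1001 × 6282 = 376920000/1001 frames; B emits 60 × 6282 = 376920.
Difference = 376920/1001 frames (≈ 376.5435); B is ahead of A.

376920/1001 frames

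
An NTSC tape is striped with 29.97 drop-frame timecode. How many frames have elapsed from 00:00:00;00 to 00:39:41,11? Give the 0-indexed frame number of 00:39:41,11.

71369

As if non-drop at 30 labels/s: (0 × 3600 + 39 × 60 + 41) × 30 + 11 = 71441.
Minute boundaries passed: 39; those not divisible by 10: 39 − 3 = 36; dropped labels = 2 × 36 = 72.
Actual frame index = 71441 − 72 = 71369.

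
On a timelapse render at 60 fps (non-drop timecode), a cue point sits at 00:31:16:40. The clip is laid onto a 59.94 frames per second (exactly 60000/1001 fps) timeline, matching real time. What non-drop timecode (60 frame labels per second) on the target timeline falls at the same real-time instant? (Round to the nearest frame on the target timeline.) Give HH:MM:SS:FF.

Source frame index: (0×3600 + 31×60 + 16) × 60 + 40 = 112600.
Real time: 112600 / (60) = 5630/3 s.
Target frame: (5630/3) × (60000/1001) = 112600000/1001 ≈ 112487.512 → 112488.
At 60 labels/s: frame 112488 → 00:31:14:48.

00:31:14:48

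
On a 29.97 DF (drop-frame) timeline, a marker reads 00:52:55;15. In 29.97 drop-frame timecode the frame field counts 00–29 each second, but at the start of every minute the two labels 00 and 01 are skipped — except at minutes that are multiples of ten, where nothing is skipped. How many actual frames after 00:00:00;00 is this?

95171

Complete 10-minute blocks: 5, each 17982 frames → 89910.
Remaining 2 whole minutes in the current block: 1800 + 1 × 1798 = 3598 frames.
Within the current minute: 55 × 30 + 15 − 2 = 1663 (labels ;00/;01 skipped at this minute). Total = 89910 + 3598 + 1663 = 95171.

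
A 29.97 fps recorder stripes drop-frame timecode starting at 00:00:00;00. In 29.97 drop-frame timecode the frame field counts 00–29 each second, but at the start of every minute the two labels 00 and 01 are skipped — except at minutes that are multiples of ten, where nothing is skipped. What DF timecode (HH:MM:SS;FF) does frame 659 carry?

00:00:21;29

Ten DF minutes hold 17982 frames, so frame 659 lies in block 0 (frames 0–17981) with 659 frames into that block.
The block's first minute is 1800 frames and the rest 1798 each; 659 frames reaches minute 0, so 0 × 18 + 0 × 2 = 0 labels have been skipped so far.
Adding those back, label number 659 + 0 = 659 at 30 labels/s is 21 s + 29 f = 0 h 0 min 21 s frame 29, i.e. 00:00:21;29.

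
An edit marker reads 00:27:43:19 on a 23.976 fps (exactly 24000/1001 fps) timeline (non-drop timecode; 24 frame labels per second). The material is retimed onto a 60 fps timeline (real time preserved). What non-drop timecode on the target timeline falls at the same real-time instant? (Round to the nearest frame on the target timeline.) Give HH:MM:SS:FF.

Source frame index: (0×3600 + 27×60 + 43) × 24 + 19 = 39931.
Real time: 39931 / (24000/1001) = 39970931/24000 s.
Target frame: (39970931/24000) × (60) = 39970931/400 ≈ 99927.327 → 99927.
At 60 labels/s: frame 99927 → 00:27:45:27.

00:27:45:27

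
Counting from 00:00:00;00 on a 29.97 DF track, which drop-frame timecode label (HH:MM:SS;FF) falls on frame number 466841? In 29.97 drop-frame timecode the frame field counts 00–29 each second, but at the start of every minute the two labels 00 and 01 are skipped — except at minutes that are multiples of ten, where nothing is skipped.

Ten DF minutes hold 17982 frames, so frame 466841 lies in block 25 (frames 449550–467531) with 17291 frames into that block.
The block's first minute is 1800 frames and the rest 1798 each; 17291 frames reaches minute 9, so 25 × 18 + 9 × 2 = 468 labels have been skipped so far.
Adding those back, label number 466841 + 468 = 467309 at 30 labels/s is 15576 s + 29 f = 4 h 19 min 36 s frame 29, i.e. 04:19:36;29.

04:19:36;29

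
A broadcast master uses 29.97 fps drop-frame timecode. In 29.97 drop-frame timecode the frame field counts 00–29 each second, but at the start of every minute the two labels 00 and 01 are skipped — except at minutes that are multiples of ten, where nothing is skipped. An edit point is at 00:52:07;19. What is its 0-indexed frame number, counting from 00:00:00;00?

As if non-drop at 30 labels/s: (0 × 3600 + 52 × 60 + 7) × 30 + 19 = 93829.
Minute boundaries passed: 52; those not divisible by 10: 52 − 5 = 47; dropped labels = 2 × 47 = 94.
Actual frame index = 93829 − 94 = 93735.

93735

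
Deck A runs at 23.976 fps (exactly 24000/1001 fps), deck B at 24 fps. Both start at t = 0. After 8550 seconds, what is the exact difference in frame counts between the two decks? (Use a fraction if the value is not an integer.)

205200/1001 frames

A emits 24000/1001 × 8550 = 205200000/1001 frames; B emits 24 × 8550 = 205200.
Difference = 205200/1001 frames (≈ 204.9950); B is ahead of A.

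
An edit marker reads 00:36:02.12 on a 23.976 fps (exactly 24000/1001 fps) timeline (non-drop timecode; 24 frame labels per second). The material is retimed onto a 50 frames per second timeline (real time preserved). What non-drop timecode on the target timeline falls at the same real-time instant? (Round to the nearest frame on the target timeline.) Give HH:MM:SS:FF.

Source frame index: (0×3600 + 36×60 + 2) × 24 + 12 = 51900.
Real time: 51900 / (24000/1001) = 173173/80 s.
Target frame: (173173/80) × (50) = 865865/8 ≈ 108233.125 → 108233.
At 50 labels/s: frame 108233 → 00:36:04:33.

00:36:04:33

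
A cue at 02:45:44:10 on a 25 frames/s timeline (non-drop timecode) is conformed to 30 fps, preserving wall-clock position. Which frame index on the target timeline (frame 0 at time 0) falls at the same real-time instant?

frame 298332

Source frame index: (2×3600 + 45×60 + 44) × 25 + 10 = 248610.
Real time: 248610 / (25) = 49722/5 s.
Target frame: (49722/5) × (30) = 298332.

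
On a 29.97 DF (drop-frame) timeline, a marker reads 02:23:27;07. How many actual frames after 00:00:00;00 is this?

As if non-drop at 30 labels/s: (2 × 3600 + 23 × 60 + 27) × 30 + 7 = 258217.
Minute boundaries passed: 143; those not divisible by 10: 143 − 14 = 129; dropped labels = 2 × 129 = 258.
Actual frame index = 258217 − 258 = 257959.

257959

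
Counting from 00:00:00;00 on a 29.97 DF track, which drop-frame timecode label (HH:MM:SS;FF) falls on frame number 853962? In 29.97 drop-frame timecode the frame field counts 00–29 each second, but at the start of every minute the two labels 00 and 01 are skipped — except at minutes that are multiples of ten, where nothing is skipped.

07:54:53;26

Each 10-minute DF block holds 10 × 60 × 30 − 9 × 2 = 17982 frames. 853962 ÷ 17982 → 47 full blocks, remainder 8808.
Within the partial block the first minute is 1800 frames and each further minute 1798, so 4 further minute boundaries passed. Total skipped labels = 18 × 47 + 2 × 4 = 854.
Non-drop label index = 853962 + 854 = 854816; at 30 labels/s that is 07:54:53:26, i.e. DF 07:54:53;26.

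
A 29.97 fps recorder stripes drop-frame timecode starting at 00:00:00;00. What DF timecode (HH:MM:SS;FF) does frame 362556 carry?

03:21:37;08

Each 10-minute DF block holds 10 × 60 × 30 − 9 × 2 = 17982 frames. 362556 ÷ 17982 → 20 full blocks, remainder 2916.
Within the partial block the first minute is 1800 frames and each further minute 1798, so 1 further minute boundary passed. Total skipped labels = 18 × 20 + 2 × 1 = 362.
Non-drop label index = 362556 + 362 = 362918; at 30 labels/s that is 03:21:37:08, i.e. DF 03:21:37;08.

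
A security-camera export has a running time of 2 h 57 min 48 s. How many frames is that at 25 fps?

266700 frames

2 h 57 min 48 s = 10668 s.
Frames = 10668 × 25 = 266700.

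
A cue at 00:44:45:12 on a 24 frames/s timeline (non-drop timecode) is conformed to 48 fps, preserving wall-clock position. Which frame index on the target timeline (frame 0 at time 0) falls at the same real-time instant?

Source frame index: (0×3600 + 44×60 + 45) × 24 + 12 = 64452.
Real time: 64452 / (24) = 5371/2 s.
Target frame: (5371/2) × (48) = 128904.

frame 128904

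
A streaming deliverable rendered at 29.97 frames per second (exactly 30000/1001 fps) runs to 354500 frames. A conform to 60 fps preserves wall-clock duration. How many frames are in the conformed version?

Target frames = source frames × (target rate / source rate) = 354500 × (60)/(30000/1001) = 354500 × 1001/500 = 709709.

709709 frames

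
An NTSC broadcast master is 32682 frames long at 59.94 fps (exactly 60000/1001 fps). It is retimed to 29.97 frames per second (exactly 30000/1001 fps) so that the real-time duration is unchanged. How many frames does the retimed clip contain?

16341 frames

Target frames = source frames × (target rate / source rate) = 32682 × (30000/1001)/(60000/1001) = 32682 × 1/2 = 16341.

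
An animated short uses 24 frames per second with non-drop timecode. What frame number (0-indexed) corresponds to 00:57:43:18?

frame 83130

Total seconds to the label: (0 × 3600 + 57 × 60 + 43) = 3463.
Frame index = 3463 × 24 + 18 = 83130.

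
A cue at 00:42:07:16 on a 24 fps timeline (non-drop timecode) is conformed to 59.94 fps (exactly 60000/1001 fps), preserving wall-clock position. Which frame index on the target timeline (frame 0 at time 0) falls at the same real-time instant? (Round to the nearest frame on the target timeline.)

frame 151508

Source frame index: (0×3600 + 42×60 + 7) × 24 + 16 = 60664.
Real time: 60664 / (24) = 7583/3 s.
Target frame: (7583/3) × (60000/1001) = 151660000/1001 ≈ 151508.492 → 151508.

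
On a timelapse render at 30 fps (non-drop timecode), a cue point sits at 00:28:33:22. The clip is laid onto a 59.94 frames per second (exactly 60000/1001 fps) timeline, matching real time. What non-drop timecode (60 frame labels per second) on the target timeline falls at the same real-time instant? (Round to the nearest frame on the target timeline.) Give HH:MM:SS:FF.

Source frame index: (0×3600 + 28×60 + 33) × 30 + 22 = 51412.
Real time: 51412 / (30) = 25706/15 s.
Target frame: (25706/15) × (60000/1001) = 102824000/1001 ≈ 102721.279 → 102721.
At 60 labels/s: frame 102721 → 00:28:32:01.

00:28:32:01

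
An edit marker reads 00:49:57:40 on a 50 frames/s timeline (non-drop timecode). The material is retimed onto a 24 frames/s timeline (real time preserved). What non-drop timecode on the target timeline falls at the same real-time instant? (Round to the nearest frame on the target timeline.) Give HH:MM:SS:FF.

Source frame index: (0×3600 + 49×60 + 57) × 50 + 40 = 149890.
Real time: 149890 / (50) = 14989/5 s.
Target frame: (14989/5) × (24) = 359736/5 ≈ 71947.200 → 71947.
At 24 labels/s: frame 71947 → 00:49:57:19.

00:49:57:19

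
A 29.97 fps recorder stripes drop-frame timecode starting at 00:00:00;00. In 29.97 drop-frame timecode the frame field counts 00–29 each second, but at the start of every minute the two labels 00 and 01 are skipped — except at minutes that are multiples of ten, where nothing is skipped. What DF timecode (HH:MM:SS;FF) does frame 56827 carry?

00:31:36;03

Ten DF minutes hold 17982 frames, so frame 56827 lies in block 3 (frames 53946–71927) with 2881 frames into that block.
The block's first minute is 1800 frames and the rest 1798 each; 2881 frames reaches minute 1, so 3 × 18 + 1 × 2 = 56 labels have been skipped so far.
Adding those back, label number 56827 + 56 = 56883 at 30 labels/s is 1896 s + 3 f = 0 h 31 min 36 s frame 3, i.e. 00:31:36;03.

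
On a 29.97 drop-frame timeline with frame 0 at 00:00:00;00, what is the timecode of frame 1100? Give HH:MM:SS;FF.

Each 10-minute DF block holds 10 × 60 × 30 − 9 × 2 = 17982 frames. 1100 ÷ 17982 → 0 full blocks, remainder 1100.
Within the partial block the first minute is 1800 frames and each further minute 1798, so 0 further minute boundaries passed. Total skipped labels = 18 × 0 + 2 × 0 = 0.
Non-drop label index = 1100 + 0 = 1100; at 30 labels/s that is 00:00:36:20, i.e. DF 00:00:36;20.

00:00:36;20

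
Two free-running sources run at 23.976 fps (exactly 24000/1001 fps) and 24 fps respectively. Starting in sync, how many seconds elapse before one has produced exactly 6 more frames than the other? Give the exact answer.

The gap grows by |24 − 24000/1001| = 24/1001 frames per second.
Time for a 6-frame gap: 6 ÷ (24/1001) = 250.25 s.

250.25 seconds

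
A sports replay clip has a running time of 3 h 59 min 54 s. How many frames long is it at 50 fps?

719700 frames

3 h 59 min 54 s = 14394 s.
Frames = 14394 × 50 = 719700.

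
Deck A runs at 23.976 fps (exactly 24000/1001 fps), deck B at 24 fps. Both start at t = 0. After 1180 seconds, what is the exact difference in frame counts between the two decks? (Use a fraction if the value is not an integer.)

28320/1001 frames

A emits 24000/1001 × 1180 = 28320000/1001 frames; B emits 24 × 1180 = 28320.
Difference = 28320/1001 frames (≈ 28.2917); B is ahead of A.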